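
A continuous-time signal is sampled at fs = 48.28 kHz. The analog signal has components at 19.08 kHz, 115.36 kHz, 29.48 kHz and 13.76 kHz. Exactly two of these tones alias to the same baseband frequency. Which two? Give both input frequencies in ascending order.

fs/2 = 24.14 kHz.
19.08 kHz ≤ fs/2 = 24.14 kHz, passes unchanged.
115.36 kHz mod fs = 18.8 kHz.
18.8 kHz ≤ fs/2 = 24.14 kHz, appears at 18.8 kHz.
29.48 kHz > fs/2 = 24.14 kHz, folds to fs − 29.48 kHz = 18.8 kHz.
13.76 kHz ≤ fs/2 = 24.14 kHz, passes unchanged.
29.48 kHz and 115.36 kHz both map to 18.8 kHz.

29.48 kHz, 115.36 kHz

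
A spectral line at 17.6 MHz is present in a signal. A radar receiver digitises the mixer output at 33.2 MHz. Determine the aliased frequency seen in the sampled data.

15.6 MHz

17.6 MHz > fs/2 = 16.6 MHz, folds to fs − 17.6 MHz = 15.6 MHz.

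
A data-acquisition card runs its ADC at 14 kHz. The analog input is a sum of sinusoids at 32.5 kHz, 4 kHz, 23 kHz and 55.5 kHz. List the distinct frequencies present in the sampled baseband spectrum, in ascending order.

fs/2 = 7 kHz.
32.5 kHz mod fs = 4.5 kHz.
4.5 kHz ≤ fs/2 = 7 kHz, appears at 4.5 kHz.
4 kHz ≤ fs/2 = 7 kHz, passes unchanged.
23 kHz mod fs = 9 kHz.
9 kHz > fs/2 = 7 kHz, folds to fs − 9 kHz = 5 kHz.
55.5 kHz mod fs = 13.5 kHz.
13.5 kHz > fs/2 = 7 kHz, folds to fs − 13.5 kHz = 0.5 kHz.
Distinct values: {0.5 kHz, 4 kHz, 4.5 kHz, 5 kHz}.

0.5 kHz, 4 kHz, 4.5 kHz, 5 kHz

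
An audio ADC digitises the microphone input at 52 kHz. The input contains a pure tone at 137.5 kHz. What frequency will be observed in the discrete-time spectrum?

137.5 kHz mod fs = 33.5 kHz.
33.5 kHz > fs/2 = 26 kHz, folds to fs − 33.5 kHz = 18.5 kHz.

18.5 kHz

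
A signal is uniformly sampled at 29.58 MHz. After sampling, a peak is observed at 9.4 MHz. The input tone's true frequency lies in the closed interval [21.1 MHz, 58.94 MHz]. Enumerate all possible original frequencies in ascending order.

Frequencies that alias to 9.4 MHz are k·fs ± 9.4 MHz for integer k ≥ 0.
k=0: 9.4 MHz.
k=1: 20.18 MHz, 38.98 MHz.
k=2: 49.76 MHz, 68.56 MHz.
k=3: 79.34 MHz, 98.14 MHz.
Within [21.1 MHz, 58.94 MHz]: 38.98 MHz, 49.76 MHz.

38.98 MHz, 49.76 MHz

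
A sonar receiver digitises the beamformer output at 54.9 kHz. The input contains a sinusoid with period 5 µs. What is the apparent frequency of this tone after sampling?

19.6 kHz

T = 5 µs → f = 1/T = 200 kHz.
200 kHz mod fs = 35.3 kHz.
35.3 kHz > fs/2 = 27.45 kHz, folds to fs − 35.3 kHz = 19.6 kHz.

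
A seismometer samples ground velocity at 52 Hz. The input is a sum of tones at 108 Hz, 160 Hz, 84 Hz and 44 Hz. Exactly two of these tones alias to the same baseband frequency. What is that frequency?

fs/2 = 26 Hz.
108 Hz mod fs = 4 Hz.
4 Hz ≤ fs/2 = 26 Hz, appears at 4 Hz.
160 Hz mod fs = 4 Hz.
4 Hz ≤ fs/2 = 26 Hz, appears at 4 Hz.
84 Hz mod fs = 32 Hz.
32 Hz > fs/2 = 26 Hz, folds to fs − 32 Hz = 20 Hz.
44 Hz > fs/2 = 26 Hz, folds to fs − 44 Hz = 8 Hz.
108 Hz and 160 Hz both map to 4 Hz.

4 Hz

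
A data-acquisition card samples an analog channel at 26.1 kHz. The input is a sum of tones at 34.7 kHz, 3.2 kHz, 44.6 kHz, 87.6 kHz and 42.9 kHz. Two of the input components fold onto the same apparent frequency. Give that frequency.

9.3 kHz

fs/2 = 13.05 kHz.
34.7 kHz mod fs = 8.6 kHz.
8.6 kHz ≤ fs/2 = 13.05 kHz, appears at 8.6 kHz.
3.2 kHz ≤ fs/2 = 13.05 kHz, passes unchanged.
44.6 kHz mod fs = 18.5 kHz.
18.5 kHz > fs/2 = 13.05 kHz, folds to fs − 18.5 kHz = 7.6 kHz.
87.6 kHz mod fs = 9.3 kHz.
9.3 kHz ≤ fs/2 = 13.05 kHz, appears at 9.3 kHz.
42.9 kHz mod fs = 16.8 kHz.
16.8 kHz > fs/2 = 13.05 kHz, folds to fs − 16.8 kHz = 9.3 kHz.
42.9 kHz and 87.6 kHz both map to 9.3 kHz.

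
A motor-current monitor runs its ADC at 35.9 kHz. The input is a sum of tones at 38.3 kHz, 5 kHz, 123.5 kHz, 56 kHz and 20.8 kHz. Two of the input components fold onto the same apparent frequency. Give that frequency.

fs/2 = 17.95 kHz.
38.3 kHz mod fs = 2.4 kHz.
2.4 kHz ≤ fs/2 = 17.95 kHz, appears at 2.4 kHz.
5 kHz ≤ fs/2 = 17.95 kHz, passes unchanged.
123.5 kHz mod fs = 15.8 kHz.
15.8 kHz ≤ fs/2 = 17.95 kHz, appears at 15.8 kHz.
56 kHz mod fs = 20.1 kHz.
20.1 kHz > fs/2 = 17.95 kHz, folds to fs − 20.1 kHz = 15.8 kHz.
20.8 kHz > fs/2 = 17.95 kHz, folds to fs − 20.8 kHz = 15.1 kHz.
56 kHz and 123.5 kHz both map to 15.8 kHz.

15.8 kHz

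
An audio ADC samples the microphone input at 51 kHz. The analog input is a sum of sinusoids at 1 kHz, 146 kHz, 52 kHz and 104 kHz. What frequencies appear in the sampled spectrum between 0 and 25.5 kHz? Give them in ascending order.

fs/2 = 25.5 kHz.
1 kHz ≤ fs/2 = 25.5 kHz, passes unchanged.
146 kHz mod fs = 44 kHz.
44 kHz > fs/2 = 25.5 kHz, folds to fs − 44 kHz = 7 kHz.
52 kHz mod fs = 1 kHz.
1 kHz ≤ fs/2 = 25.5 kHz, appears at 1 kHz.
104 kHz mod fs = 2 kHz.
2 kHz ≤ fs/2 = 25.5 kHz, appears at 2 kHz.
Distinct values: {1 kHz, 2 kHz, 7 kHz}.

1 kHz, 2 kHz, 7 kHz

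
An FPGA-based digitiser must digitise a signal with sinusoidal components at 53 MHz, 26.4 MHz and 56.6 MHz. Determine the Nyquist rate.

Highest-frequency component: 56.6 MHz.
Nyquist rate = 2 × 56.6 MHz = 113.2 MHz.

113.2 MHz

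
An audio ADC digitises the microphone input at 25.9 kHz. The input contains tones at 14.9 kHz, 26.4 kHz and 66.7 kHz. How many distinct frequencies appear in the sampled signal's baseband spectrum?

fs/2 = 12.95 kHz.
14.9 kHz > fs/2 = 12.95 kHz, folds to fs − 14.9 kHz = 11 kHz.
26.4 kHz mod fs = 0.5 kHz.
0.5 kHz ≤ fs/2 = 12.95 kHz, appears at 0.5 kHz.
66.7 kHz mod fs = 14.9 kHz.
14.9 kHz > fs/2 = 12.95 kHz, folds to fs − 14.9 kHz = 11 kHz.
Distinct values: {0.5 kHz, 11 kHz} → 2.

2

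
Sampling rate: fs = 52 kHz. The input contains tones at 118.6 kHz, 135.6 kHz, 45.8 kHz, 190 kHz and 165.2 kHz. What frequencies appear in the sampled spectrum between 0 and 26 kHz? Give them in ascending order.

6.2 kHz, 9.2 kHz, 14.6 kHz, 18 kHz, 20.4 kHz

fs/2 = 26 kHz.
118.6 kHz mod fs = 14.6 kHz.
14.6 kHz ≤ fs/2 = 26 kHz, appears at 14.6 kHz.
135.6 kHz mod fs = 31.6 kHz.
31.6 kHz > fs/2 = 26 kHz, folds to fs − 31.6 kHz = 20.4 kHz.
45.8 kHz > fs/2 = 26 kHz, folds to fs − 45.8 kHz = 6.2 kHz.
190 kHz mod fs = 34 kHz.
34 kHz > fs/2 = 26 kHz, folds to fs − 34 kHz = 18 kHz.
165.2 kHz mod fs = 9.2 kHz.
9.2 kHz ≤ fs/2 = 26 kHz, appears at 9.2 kHz.
Distinct values: {6.2 kHz, 9.2 kHz, 14.6 kHz, 18 kHz, 20.4 kHz}.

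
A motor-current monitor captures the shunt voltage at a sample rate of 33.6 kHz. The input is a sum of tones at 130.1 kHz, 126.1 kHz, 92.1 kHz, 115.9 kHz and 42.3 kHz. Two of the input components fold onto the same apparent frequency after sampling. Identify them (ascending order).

fs/2 = 16.8 kHz.
130.1 kHz mod fs = 29.3 kHz.
29.3 kHz > fs/2 = 16.8 kHz, folds to fs − 29.3 kHz = 4.3 kHz.
126.1 kHz mod fs = 25.3 kHz.
25.3 kHz > fs/2 = 16.8 kHz, folds to fs − 25.3 kHz = 8.3 kHz.
92.1 kHz mod fs = 24.9 kHz.
24.9 kHz > fs/2 = 16.8 kHz, folds to fs − 24.9 kHz = 8.7 kHz.
115.9 kHz mod fs = 15.1 kHz.
15.1 kHz ≤ fs/2 = 16.8 kHz, appears at 15.1 kHz.
42.3 kHz mod fs = 8.7 kHz.
8.7 kHz ≤ fs/2 = 16.8 kHz, appears at 8.7 kHz.
42.3 kHz and 92.1 kHz both map to 8.7 kHz.

42.3 kHz, 92.1 kHz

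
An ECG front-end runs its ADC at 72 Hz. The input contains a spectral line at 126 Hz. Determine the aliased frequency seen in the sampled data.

126 Hz mod fs = 54 Hz.
54 Hz > fs/2 = 36 Hz, folds to fs − 54 Hz = 18 Hz.

18 Hz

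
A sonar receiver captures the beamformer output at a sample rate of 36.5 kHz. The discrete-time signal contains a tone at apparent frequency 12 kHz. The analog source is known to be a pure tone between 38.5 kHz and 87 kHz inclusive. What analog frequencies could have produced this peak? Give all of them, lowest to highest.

Frequencies that alias to 12 kHz are k·fs ± 12 kHz for integer k ≥ 0.
k=0: 12 kHz.
k=1: 24.5 kHz, 48.5 kHz.
k=2: 61 kHz, 85 kHz.
k=3: 97.5 kHz, 121.5 kHz.
Within [38.5 kHz, 87 kHz]: 48.5 kHz, 61 kHz, 85 kHz.

48.5 kHz, 61 kHz, 85 kHz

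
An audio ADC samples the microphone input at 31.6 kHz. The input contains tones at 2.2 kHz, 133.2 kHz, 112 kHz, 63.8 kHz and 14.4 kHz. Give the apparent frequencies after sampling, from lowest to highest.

fs/2 = 15.8 kHz.
2.2 kHz ≤ fs/2 = 15.8 kHz, passes unchanged.
133.2 kHz mod fs = 6.8 kHz.
6.8 kHz ≤ fs/2 = 15.8 kHz, appears at 6.8 kHz.
112 kHz mod fs = 17.2 kHz.
17.2 kHz > fs/2 = 15.8 kHz, folds to fs − 17.2 kHz = 14.4 kHz.
63.8 kHz mod fs = 0.6 kHz.
0.6 kHz ≤ fs/2 = 15.8 kHz, appears at 0.6 kHz.
14.4 kHz ≤ fs/2 = 15.8 kHz, passes unchanged.
Distinct values: {0.6 kHz, 2.2 kHz, 6.8 kHz, 14.4 kHz}.

0.6 kHz, 2.2 kHz, 6.8 kHz, 14.4 kHz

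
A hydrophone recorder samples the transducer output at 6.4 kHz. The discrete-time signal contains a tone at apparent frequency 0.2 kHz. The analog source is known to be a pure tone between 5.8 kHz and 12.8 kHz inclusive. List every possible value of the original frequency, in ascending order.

6.2 kHz, 6.6 kHz, 12.6 kHz

Frequencies that alias to 0.2 kHz are k·fs ± 0.2 kHz for integer k ≥ 0.
k=0: 0.2 kHz.
k=1: 6.2 kHz, 6.6 kHz.
k=2: 12.6 kHz, 13 kHz.
k=3: 19 kHz, 19.4 kHz.
Within [5.8 kHz, 12.8 kHz]: 6.2 kHz, 6.6 kHz, 12.6 kHz.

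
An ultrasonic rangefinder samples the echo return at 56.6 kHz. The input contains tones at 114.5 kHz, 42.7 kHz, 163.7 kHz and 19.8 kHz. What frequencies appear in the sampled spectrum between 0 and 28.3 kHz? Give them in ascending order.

fs/2 = 28.3 kHz.
114.5 kHz mod fs = 1.3 kHz.
1.3 kHz ≤ fs/2 = 28.3 kHz, appears at 1.3 kHz.
42.7 kHz > fs/2 = 28.3 kHz, folds to fs − 42.7 kHz = 13.9 kHz.
163.7 kHz mod fs = 50.5 kHz.
50.5 kHz > fs/2 = 28.3 kHz, folds to fs − 50.5 kHz = 6.1 kHz.
19.8 kHz ≤ fs/2 = 28.3 kHz, passes unchanged.
Distinct values: {1.3 kHz, 6.1 kHz, 13.9 kHz, 19.8 kHz}.

1.3 kHz, 6.1 kHz, 13.9 kHz, 19.8 kHz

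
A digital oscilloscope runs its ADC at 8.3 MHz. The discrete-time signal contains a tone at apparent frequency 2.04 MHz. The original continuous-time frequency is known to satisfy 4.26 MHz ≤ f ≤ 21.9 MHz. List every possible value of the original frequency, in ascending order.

6.26 MHz, 10.34 MHz, 14.56 MHz, 18.64 MHz

Frequencies that alias to 2.04 MHz are k·fs ± 2.04 MHz for integer k ≥ 0.
k=0: 2.04 MHz.
k=1: 6.26 MHz, 10.34 MHz.
k=2: 14.56 MHz, 18.64 MHz.
k=3: 22.86 MHz, 26.94 MHz.
Within [4.26 MHz, 21.9 MHz]: 6.26 MHz, 10.34 MHz, 14.56 MHz, 18.64 MHz.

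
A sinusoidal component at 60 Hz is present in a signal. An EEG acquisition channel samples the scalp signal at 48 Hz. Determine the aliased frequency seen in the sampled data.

12 Hz

60 Hz mod fs = 12 Hz.
12 Hz ≤ fs/2 = 24 Hz, appears at 12 Hz.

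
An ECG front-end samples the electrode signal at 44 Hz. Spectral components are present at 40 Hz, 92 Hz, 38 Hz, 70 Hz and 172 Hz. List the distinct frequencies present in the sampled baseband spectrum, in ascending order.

4 Hz, 6 Hz, 18 Hz

fs/2 = 22 Hz.
40 Hz > fs/2 = 22 Hz, folds to fs − 40 Hz = 4 Hz.
92 Hz mod fs = 4 Hz.
4 Hz ≤ fs/2 = 22 Hz, appears at 4 Hz.
38 Hz > fs/2 = 22 Hz, folds to fs − 38 Hz = 6 Hz.
70 Hz mod fs = 26 Hz.
26 Hz > fs/2 = 22 Hz, folds to fs − 26 Hz = 18 Hz.
172 Hz mod fs = 40 Hz.
40 Hz > fs/2 = 22 Hz, folds to fs − 40 Hz = 4 Hz.
Distinct values: {4 Hz, 6 Hz, 18 Hz}.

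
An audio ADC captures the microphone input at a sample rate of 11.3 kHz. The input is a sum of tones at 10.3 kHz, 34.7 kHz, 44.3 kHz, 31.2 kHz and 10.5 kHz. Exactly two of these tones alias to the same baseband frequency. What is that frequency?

0.8 kHz

fs/2 = 5.65 kHz.
10.3 kHz > fs/2 = 5.65 kHz, folds to fs − 10.3 kHz = 1 kHz.
34.7 kHz mod fs = 0.8 kHz.
0.8 kHz ≤ fs/2 = 5.65 kHz, appears at 0.8 kHz.
44.3 kHz mod fs = 10.4 kHz.
10.4 kHz > fs/2 = 5.65 kHz, folds to fs − 10.4 kHz = 0.9 kHz.
31.2 kHz mod fs = 8.6 kHz.
8.6 kHz > fs/2 = 5.65 kHz, folds to fs − 8.6 kHz = 2.7 kHz.
10.5 kHz > fs/2 = 5.65 kHz, folds to fs − 10.5 kHz = 0.8 kHz.
10.5 kHz and 34.7 kHz both map to 0.8 kHz.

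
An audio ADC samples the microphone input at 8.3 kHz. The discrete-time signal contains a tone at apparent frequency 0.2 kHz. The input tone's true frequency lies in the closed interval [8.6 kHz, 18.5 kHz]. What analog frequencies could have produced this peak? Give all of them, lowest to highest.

16.4 kHz, 16.8 kHz

Frequencies that alias to 0.2 kHz are k·fs ± 0.2 kHz for integer k ≥ 0.
k=0: 0.2 kHz.
k=1: 8.1 kHz, 8.5 kHz.
k=2: 16.4 kHz, 16.8 kHz.
k=3: 24.7 kHz, 25.1 kHz.
Within [8.6 kHz, 18.5 kHz]: 16.4 kHz, 16.8 kHz.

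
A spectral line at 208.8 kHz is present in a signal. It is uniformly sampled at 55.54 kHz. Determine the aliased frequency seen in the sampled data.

208.8 kHz mod fs = 42.18 kHz.
42.18 kHz > fs/2 = 27.77 kHz, folds to fs − 42.18 kHz = 13.36 kHz.

13.36 kHz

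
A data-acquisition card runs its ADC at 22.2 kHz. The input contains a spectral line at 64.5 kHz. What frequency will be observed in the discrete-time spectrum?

64.5 kHz mod fs = 20.1 kHz.
20.1 kHz > fs/2 = 11.1 kHz, folds to fs − 20.1 kHz = 2.1 kHz.

2.1 kHz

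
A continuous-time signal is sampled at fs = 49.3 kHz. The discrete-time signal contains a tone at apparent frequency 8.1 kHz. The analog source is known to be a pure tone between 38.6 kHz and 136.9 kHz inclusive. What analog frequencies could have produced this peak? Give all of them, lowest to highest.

Frequencies that alias to 8.1 kHz are k·fs ± 8.1 kHz for integer k ≥ 0.
k=0: 8.1 kHz.
k=1: 41.2 kHz, 57.4 kHz.
k=2: 90.5 kHz, 106.7 kHz.
k=3: 139.8 kHz, 156 kHz.
Within [38.6 kHz, 136.9 kHz]: 41.2 kHz, 57.4 kHz, 90.5 kHz, 106.7 kHz.

41.2 kHz, 57.4 kHz, 90.5 kHz, 106.7 kHz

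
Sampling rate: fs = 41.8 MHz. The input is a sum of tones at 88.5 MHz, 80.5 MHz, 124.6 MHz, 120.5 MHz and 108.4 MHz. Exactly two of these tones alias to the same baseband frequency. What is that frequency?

4.9 MHz

fs/2 = 20.9 MHz.
88.5 MHz mod fs = 4.9 MHz.
4.9 MHz ≤ fs/2 = 20.9 MHz, appears at 4.9 MHz.
80.5 MHz mod fs = 38.7 MHz.
38.7 MHz > fs/2 = 20.9 MHz, folds to fs − 38.7 MHz = 3.1 MHz.
124.6 MHz mod fs = 41 MHz.
41 MHz > fs/2 = 20.9 MHz, folds to fs − 41 MHz = 0.8 MHz.
120.5 MHz mod fs = 36.9 MHz.
36.9 MHz > fs/2 = 20.9 MHz, folds to fs − 36.9 MHz = 4.9 MHz.
108.4 MHz mod fs = 24.8 MHz.
24.8 MHz > fs/2 = 20.9 MHz, folds to fs − 24.8 MHz = 17 MHz.
88.5 MHz and 120.5 MHz both map to 4.9 MHz.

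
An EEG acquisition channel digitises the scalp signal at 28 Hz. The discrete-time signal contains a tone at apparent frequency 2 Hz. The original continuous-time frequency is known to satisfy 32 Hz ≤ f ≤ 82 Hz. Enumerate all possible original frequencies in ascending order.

54 Hz, 58 Hz, 82 Hz

Frequencies that alias to 2 Hz are k·fs ± 2 Hz for integer k ≥ 0.
k=0: 2 Hz.
k=1: 26 Hz, 30 Hz.
k=2: 54 Hz, 58 Hz.
k=3: 82 Hz, 86 Hz.
k=4: 110 Hz, 114 Hz.
Within [32 Hz, 82 Hz]: 54 Hz, 58 Hz, 82 Hz.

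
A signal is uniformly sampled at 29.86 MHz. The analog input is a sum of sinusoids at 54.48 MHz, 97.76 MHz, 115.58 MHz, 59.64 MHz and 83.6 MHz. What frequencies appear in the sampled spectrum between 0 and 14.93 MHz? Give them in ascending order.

fs/2 = 14.93 MHz.
54.48 MHz mod fs = 24.62 MHz.
24.62 MHz > fs/2 = 14.93 MHz, folds to fs − 24.62 MHz = 5.24 MHz.
97.76 MHz mod fs = 8.18 MHz.
8.18 MHz ≤ fs/2 = 14.93 MHz, appears at 8.18 MHz.
115.58 MHz mod fs = 26 MHz.
26 MHz > fs/2 = 14.93 MHz, folds to fs − 26 MHz = 3.86 MHz.
59.64 MHz mod fs = 29.78 MHz.
29.78 MHz > fs/2 = 14.93 MHz, folds to fs − 29.78 MHz = 0.08 MHz.
83.6 MHz mod fs = 23.88 MHz.
23.88 MHz > fs/2 = 14.93 MHz, folds to fs − 23.88 MHz = 5.98 MHz.
Distinct values: {0.08 MHz, 3.86 MHz, 5.24 MHz, 5.98 MHz, 8.18 MHz}.

0.08 MHz, 3.86 MHz, 5.24 MHz, 5.98 MHz, 8.18 MHz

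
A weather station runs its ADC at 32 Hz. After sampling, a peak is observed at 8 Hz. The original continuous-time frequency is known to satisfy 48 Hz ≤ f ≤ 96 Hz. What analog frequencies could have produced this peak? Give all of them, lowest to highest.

56 Hz, 72 Hz, 88 Hz

Frequencies that alias to 8 Hz are k·fs ± 8 Hz for integer k ≥ 0.
k=0: 8 Hz.
k=1: 24 Hz, 40 Hz.
k=2: 56 Hz, 72 Hz.
k=3: 88 Hz, 104 Hz.
k=4: 120 Hz, 136 Hz.
Within [48 Hz, 96 Hz]: 56 Hz, 72 Hz, 88 Hz.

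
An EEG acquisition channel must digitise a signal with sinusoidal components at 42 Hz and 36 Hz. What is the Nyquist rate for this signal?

84 Hz

Highest-frequency component: 42 Hz.
Nyquist rate = 2 × 42 Hz = 84 Hz.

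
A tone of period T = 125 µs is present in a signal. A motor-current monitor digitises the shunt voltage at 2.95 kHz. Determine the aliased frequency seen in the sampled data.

T = 125 µs → f = 1/T = 8 kHz.
8 kHz mod fs = 2.1 kHz.
2.1 kHz > fs/2 = 1.475 kHz, folds to fs − 2.1 kHz = 0.85 kHz.

0.85 kHz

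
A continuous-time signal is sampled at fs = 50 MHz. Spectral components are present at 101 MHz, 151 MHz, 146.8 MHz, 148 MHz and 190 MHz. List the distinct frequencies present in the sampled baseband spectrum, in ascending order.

1 MHz, 2 MHz, 3.2 MHz, 10 MHz

fs/2 = 25 MHz.
101 MHz mod fs = 1 MHz.
1 MHz ≤ fs/2 = 25 MHz, appears at 1 MHz.
151 MHz mod fs = 1 MHz.
1 MHz ≤ fs/2 = 25 MHz, appears at 1 MHz.
146.8 MHz mod fs = 46.8 MHz.
46.8 MHz > fs/2 = 25 MHz, folds to fs − 46.8 MHz = 3.2 MHz.
148 MHz mod fs = 48 MHz.
48 MHz > fs/2 = 25 MHz, folds to fs − 48 MHz = 2 MHz.
190 MHz mod fs = 40 MHz.
40 MHz > fs/2 = 25 MHz, folds to fs − 40 MHz = 10 MHz.
Distinct values: {1 MHz, 2 MHz, 3.2 MHz, 10 MHz}.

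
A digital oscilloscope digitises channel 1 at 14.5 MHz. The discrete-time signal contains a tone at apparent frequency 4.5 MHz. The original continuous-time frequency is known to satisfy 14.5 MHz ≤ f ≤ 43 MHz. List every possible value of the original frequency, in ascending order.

19 MHz, 24.5 MHz, 33.5 MHz, 39 MHz

Frequencies that alias to 4.5 MHz are k·fs ± 4.5 MHz for integer k ≥ 0.
k=0: 4.5 MHz.
k=1: 10 MHz, 19 MHz.
k=2: 24.5 MHz, 33.5 MHz.
k=3: 39 MHz, 48 MHz.
k=4: 53.5 MHz, 62.5 MHz.
Within [14.5 MHz, 43 MHz]: 19 MHz, 24.5 MHz, 33.5 MHz, 39 MHz.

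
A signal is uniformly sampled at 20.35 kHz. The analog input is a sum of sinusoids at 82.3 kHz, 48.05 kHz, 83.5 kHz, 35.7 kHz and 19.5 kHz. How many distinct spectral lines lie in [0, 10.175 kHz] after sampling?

5

fs/2 = 10.175 kHz.
82.3 kHz mod fs = 0.9 kHz.
0.9 kHz ≤ fs/2 = 10.175 kHz, appears at 0.9 kHz.
48.05 kHz mod fs = 7.35 kHz.
7.35 kHz ≤ fs/2 = 10.175 kHz, appears at 7.35 kHz.
83.5 kHz mod fs = 2.1 kHz.
2.1 kHz ≤ fs/2 = 10.175 kHz, appears at 2.1 kHz.
35.7 kHz mod fs = 15.35 kHz.
15.35 kHz > fs/2 = 10.175 kHz, folds to fs − 15.35 kHz = 5 kHz.
19.5 kHz > fs/2 = 10.175 kHz, folds to fs − 19.5 kHz = 0.85 kHz.
Distinct values: {0.85 kHz, 0.9 kHz, 2.1 kHz, 5 kHz, 7.35 kHz} → 5.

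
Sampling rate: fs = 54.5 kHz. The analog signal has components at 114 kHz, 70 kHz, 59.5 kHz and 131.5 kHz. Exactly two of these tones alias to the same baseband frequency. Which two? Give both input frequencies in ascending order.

fs/2 = 27.25 kHz.
114 kHz mod fs = 5 kHz.
5 kHz ≤ fs/2 = 27.25 kHz, appears at 5 kHz.
70 kHz mod fs = 15.5 kHz.
15.5 kHz ≤ fs/2 = 27.25 kHz, appears at 15.5 kHz.
59.5 kHz mod fs = 5 kHz.
5 kHz ≤ fs/2 = 27.25 kHz, appears at 5 kHz.
131.5 kHz mod fs = 22.5 kHz.
22.5 kHz ≤ fs/2 = 27.25 kHz, appears at 22.5 kHz.
59.5 kHz and 114 kHz both map to 5 kHz.

59.5 kHz, 114 kHz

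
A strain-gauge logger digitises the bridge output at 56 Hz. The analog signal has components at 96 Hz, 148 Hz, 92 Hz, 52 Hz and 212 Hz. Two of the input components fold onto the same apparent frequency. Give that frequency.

fs/2 = 28 Hz.
96 Hz mod fs = 40 Hz.
40 Hz > fs/2 = 28 Hz, folds to fs − 40 Hz = 16 Hz.
148 Hz mod fs = 36 Hz.
36 Hz > fs/2 = 28 Hz, folds to fs − 36 Hz = 20 Hz.
92 Hz mod fs = 36 Hz.
36 Hz > fs/2 = 28 Hz, folds to fs − 36 Hz = 20 Hz.
52 Hz > fs/2 = 28 Hz, folds to fs − 52 Hz = 4 Hz.
212 Hz mod fs = 44 Hz.
44 Hz > fs/2 = 28 Hz, folds to fs − 44 Hz = 12 Hz.
92 Hz and 148 Hz both map to 20 Hz.

20 Hz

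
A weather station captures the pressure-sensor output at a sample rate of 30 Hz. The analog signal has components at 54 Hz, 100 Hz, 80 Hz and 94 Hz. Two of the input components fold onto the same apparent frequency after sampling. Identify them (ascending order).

80 Hz, 100 Hz

fs/2 = 15 Hz.
54 Hz mod fs = 24 Hz.
24 Hz > fs/2 = 15 Hz, folds to fs − 24 Hz = 6 Hz.
100 Hz mod fs = 10 Hz.
10 Hz ≤ fs/2 = 15 Hz, appears at 10 Hz.
80 Hz mod fs = 20 Hz.
20 Hz > fs/2 = 15 Hz, folds to fs − 20 Hz = 10 Hz.
94 Hz mod fs = 4 Hz.
4 Hz ≤ fs/2 = 15 Hz, appears at 4 Hz.
80 Hz and 100 Hz both map to 10 Hz.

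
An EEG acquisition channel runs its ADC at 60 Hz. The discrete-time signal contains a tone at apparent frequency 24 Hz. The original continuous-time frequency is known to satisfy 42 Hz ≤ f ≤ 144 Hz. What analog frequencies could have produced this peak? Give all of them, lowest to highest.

84 Hz, 96 Hz, 144 Hz

Frequencies that alias to 24 Hz are k·fs ± 24 Hz for integer k ≥ 0.
k=0: 24 Hz.
k=1: 36 Hz, 84 Hz.
k=2: 96 Hz, 144 Hz.
k=3: 156 Hz, 204 Hz.
Within [42 Hz, 144 Hz]: 84 Hz, 96 Hz, 144 Hz.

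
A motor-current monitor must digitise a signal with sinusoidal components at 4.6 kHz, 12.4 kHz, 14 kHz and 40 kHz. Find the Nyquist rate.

Highest-frequency component: 40 kHz.
Nyquist rate = 2 × 40 kHz = 80 kHz.

80 kHz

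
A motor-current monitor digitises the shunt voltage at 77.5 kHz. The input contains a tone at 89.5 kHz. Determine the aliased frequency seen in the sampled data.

12 kHz

89.5 kHz mod fs = 12 kHz.
12 kHz ≤ fs/2 = 38.75 kHz, appears at 12 kHz.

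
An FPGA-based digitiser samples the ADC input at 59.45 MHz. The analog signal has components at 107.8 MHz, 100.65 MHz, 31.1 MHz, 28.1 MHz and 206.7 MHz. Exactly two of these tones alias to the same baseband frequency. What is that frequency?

fs/2 = 29.725 MHz.
107.8 MHz mod fs = 48.35 MHz.
48.35 MHz > fs/2 = 29.725 MHz, folds to fs − 48.35 MHz = 11.1 MHz.
100.65 MHz mod fs = 41.2 MHz.
41.2 MHz > fs/2 = 29.725 MHz, folds to fs − 41.2 MHz = 18.25 MHz.
31.1 MHz > fs/2 = 29.725 MHz, folds to fs − 31.1 MHz = 28.35 MHz.
28.1 MHz ≤ fs/2 = 29.725 MHz, passes unchanged.
206.7 MHz mod fs = 28.35 MHz.
28.35 MHz ≤ fs/2 = 29.725 MHz, appears at 28.35 MHz.
31.1 MHz and 206.7 MHz both map to 28.35 MHz.

28.35 MHz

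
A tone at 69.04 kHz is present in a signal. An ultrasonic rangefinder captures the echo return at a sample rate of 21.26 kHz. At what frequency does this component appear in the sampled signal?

5.26 kHz

69.04 kHz mod fs = 5.26 kHz.
5.26 kHz ≤ fs/2 = 10.63 kHz, appears at 5.26 kHz.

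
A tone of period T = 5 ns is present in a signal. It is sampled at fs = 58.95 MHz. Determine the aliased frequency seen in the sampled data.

T = 5 ns → f = 1/T = 200 MHz.
200 MHz mod fs = 23.15 MHz.
23.15 MHz ≤ fs/2 = 29.475 MHz, appears at 23.15 MHz.

23.15 MHz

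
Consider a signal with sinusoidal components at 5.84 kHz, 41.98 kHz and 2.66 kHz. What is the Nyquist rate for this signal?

Highest-frequency component: 41.98 kHz.
Nyquist rate = 2 × 41.98 kHz = 83.96 kHz.

83.96 kHz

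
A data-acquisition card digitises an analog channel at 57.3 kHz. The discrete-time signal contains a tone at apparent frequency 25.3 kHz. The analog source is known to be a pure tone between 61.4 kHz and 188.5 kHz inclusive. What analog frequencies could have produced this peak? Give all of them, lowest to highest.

Frequencies that alias to 25.3 kHz are k·fs ± 25.3 kHz for integer k ≥ 0.
k=0: 25.3 kHz.
k=1: 32 kHz, 82.6 kHz.
k=2: 89.3 kHz, 139.9 kHz.
k=3: 146.6 kHz, 197.2 kHz.
k=4: 203.9 kHz, 254.5 kHz.
Within [61.4 kHz, 188.5 kHz]: 82.6 kHz, 89.3 kHz, 139.9 kHz, 146.6 kHz.

82.6 kHz, 89.3 kHz, 139.9 kHz, 146.6 kHz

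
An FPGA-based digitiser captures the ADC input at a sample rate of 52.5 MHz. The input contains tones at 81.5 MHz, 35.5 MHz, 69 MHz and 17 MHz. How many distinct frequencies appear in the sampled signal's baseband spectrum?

3

fs/2 = 26.25 MHz.
81.5 MHz mod fs = 29 MHz.
29 MHz > fs/2 = 26.25 MHz, folds to fs − 29 MHz = 23.5 MHz.
35.5 MHz > fs/2 = 26.25 MHz, folds to fs − 35.5 MHz = 17 MHz.
69 MHz mod fs = 16.5 MHz.
16.5 MHz ≤ fs/2 = 26.25 MHz, appears at 16.5 MHz.
17 MHz ≤ fs/2 = 26.25 MHz, passes unchanged.
Distinct values: {16.5 MHz, 17 MHz, 23.5 MHz} → 3.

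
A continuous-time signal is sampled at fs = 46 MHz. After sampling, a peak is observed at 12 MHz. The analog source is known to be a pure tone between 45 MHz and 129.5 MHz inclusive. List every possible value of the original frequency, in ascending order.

Frequencies that alias to 12 MHz are k·fs ± 12 MHz for integer k ≥ 0.
k=0: 12 MHz.
k=1: 34 MHz, 58 MHz.
k=2: 80 MHz, 104 MHz.
k=3: 126 MHz, 150 MHz.
k=4: 172 MHz, 196 MHz.
Within [45 MHz, 129.5 MHz]: 58 MHz, 80 MHz, 104 MHz, 126 MHz.

58 MHz, 80 MHz, 104 MHz, 126 MHz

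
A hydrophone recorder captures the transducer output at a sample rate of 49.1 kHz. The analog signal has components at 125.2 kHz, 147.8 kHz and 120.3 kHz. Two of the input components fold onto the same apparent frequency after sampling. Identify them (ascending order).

120.3 kHz, 125.2 kHz

fs/2 = 24.55 kHz.
125.2 kHz mod fs = 27 kHz.
27 kHz > fs/2 = 24.55 kHz, folds to fs − 27 kHz = 22.1 kHz.
147.8 kHz mod fs = 0.5 kHz.
0.5 kHz ≤ fs/2 = 24.55 kHz, appears at 0.5 kHz.
120.3 kHz mod fs = 22.1 kHz.
22.1 kHz ≤ fs/2 = 24.55 kHz, appears at 22.1 kHz.
120.3 kHz and 125.2 kHz both map to 22.1 kHz.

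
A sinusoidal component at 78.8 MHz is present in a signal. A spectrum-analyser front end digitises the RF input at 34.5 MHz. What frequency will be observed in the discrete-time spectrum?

78.8 MHz mod fs = 9.8 MHz.
9.8 MHz ≤ fs/2 = 17.25 MHz, appears at 9.8 MHz.

9.8 MHz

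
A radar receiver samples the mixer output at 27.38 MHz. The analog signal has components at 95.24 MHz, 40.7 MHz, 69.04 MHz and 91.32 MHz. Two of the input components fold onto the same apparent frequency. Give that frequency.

fs/2 = 13.69 MHz.
95.24 MHz mod fs = 13.1 MHz.
13.1 MHz ≤ fs/2 = 13.69 MHz, appears at 13.1 MHz.
40.7 MHz mod fs = 13.32 MHz.
13.32 MHz ≤ fs/2 = 13.69 MHz, appears at 13.32 MHz.
69.04 MHz mod fs = 14.28 MHz.
14.28 MHz > fs/2 = 13.69 MHz, folds to fs − 14.28 MHz = 13.1 MHz.
91.32 MHz mod fs = 9.18 MHz.
9.18 MHz ≤ fs/2 = 13.69 MHz, appears at 9.18 MHz.
69.04 MHz and 95.24 MHz both map to 13.1 MHz.

13.1 MHz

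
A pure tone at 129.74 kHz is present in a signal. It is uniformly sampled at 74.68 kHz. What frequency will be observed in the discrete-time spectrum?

129.74 kHz mod fs = 55.06 kHz.
55.06 kHz > fs/2 = 37.34 kHz, folds to fs − 55.06 kHz = 19.62 kHz.

19.62 kHz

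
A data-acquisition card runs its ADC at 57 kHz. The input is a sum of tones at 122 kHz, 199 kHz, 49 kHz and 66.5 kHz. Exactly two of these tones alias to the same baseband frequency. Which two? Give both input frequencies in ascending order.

fs/2 = 28.5 kHz.
122 kHz mod fs = 8 kHz.
8 kHz ≤ fs/2 = 28.5 kHz, appears at 8 kHz.
199 kHz mod fs = 28 kHz.
28 kHz ≤ fs/2 = 28.5 kHz, appears at 28 kHz.
49 kHz > fs/2 = 28.5 kHz, folds to fs − 49 kHz = 8 kHz.
66.5 kHz mod fs = 9.5 kHz.
9.5 kHz ≤ fs/2 = 28.5 kHz, appears at 9.5 kHz.
49 kHz and 122 kHz both map to 8 kHz.

49 kHz, 122 kHz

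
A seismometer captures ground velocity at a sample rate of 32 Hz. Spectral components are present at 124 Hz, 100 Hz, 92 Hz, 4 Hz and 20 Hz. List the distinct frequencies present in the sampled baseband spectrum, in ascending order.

fs/2 = 16 Hz.
124 Hz mod fs = 28 Hz.
28 Hz > fs/2 = 16 Hz, folds to fs − 28 Hz = 4 Hz.
100 Hz mod fs = 4 Hz.
4 Hz ≤ fs/2 = 16 Hz, appears at 4 Hz.
92 Hz mod fs = 28 Hz.
28 Hz > fs/2 = 16 Hz, folds to fs − 28 Hz = 4 Hz.
4 Hz ≤ fs/2 = 16 Hz, passes unchanged.
20 Hz > fs/2 = 16 Hz, folds to fs − 20 Hz = 12 Hz.
Distinct values: {4 Hz, 12 Hz}.

4 Hz, 12 Hz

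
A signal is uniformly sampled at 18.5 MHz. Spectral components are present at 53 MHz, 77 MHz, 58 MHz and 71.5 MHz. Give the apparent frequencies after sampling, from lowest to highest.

2.5 MHz, 3 MHz

fs/2 = 9.25 MHz.
53 MHz mod fs = 16 MHz.
16 MHz > fs/2 = 9.25 MHz, folds to fs − 16 MHz = 2.5 MHz.
77 MHz mod fs = 3 MHz.
3 MHz ≤ fs/2 = 9.25 MHz, appears at 3 MHz.
58 MHz mod fs = 2.5 MHz.
2.5 MHz ≤ fs/2 = 9.25 MHz, appears at 2.5 MHz.
71.5 MHz mod fs = 16 MHz.
16 MHz > fs/2 = 9.25 MHz, folds to fs − 16 MHz = 2.5 MHz.
Distinct values: {2.5 MHz, 3 MHz}.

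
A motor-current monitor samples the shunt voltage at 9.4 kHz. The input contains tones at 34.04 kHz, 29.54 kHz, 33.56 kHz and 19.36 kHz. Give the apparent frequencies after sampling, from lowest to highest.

fs/2 = 4.7 kHz.
34.04 kHz mod fs = 5.84 kHz.
5.84 kHz > fs/2 = 4.7 kHz, folds to fs − 5.84 kHz = 3.56 kHz.
29.54 kHz mod fs = 1.34 kHz.
1.34 kHz ≤ fs/2 = 4.7 kHz, appears at 1.34 kHz.
33.56 kHz mod fs = 5.36 kHz.
5.36 kHz > fs/2 = 4.7 kHz, folds to fs − 5.36 kHz = 4.04 kHz.
19.36 kHz mod fs = 0.56 kHz.
0.56 kHz ≤ fs/2 = 4.7 kHz, appears at 0.56 kHz.
Distinct values: {0.56 kHz, 1.34 kHz, 3.56 kHz, 4.04 kHz}.

0.56 kHz, 1.34 kHz, 3.56 kHz, 4.04 kHz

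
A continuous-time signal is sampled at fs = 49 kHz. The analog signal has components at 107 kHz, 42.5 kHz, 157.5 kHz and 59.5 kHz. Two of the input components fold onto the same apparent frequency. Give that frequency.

10.5 kHz

fs/2 = 24.5 kHz.
107 kHz mod fs = 9 kHz.
9 kHz ≤ fs/2 = 24.5 kHz, appears at 9 kHz.
42.5 kHz > fs/2 = 24.5 kHz, folds to fs − 42.5 kHz = 6.5 kHz.
157.5 kHz mod fs = 10.5 kHz.
10.5 kHz ≤ fs/2 = 24.5 kHz, appears at 10.5 kHz.
59.5 kHz mod fs = 10.5 kHz.
10.5 kHz ≤ fs/2 = 24.5 kHz, appears at 10.5 kHz.
59.5 kHz and 157.5 kHz both map to 10.5 kHz.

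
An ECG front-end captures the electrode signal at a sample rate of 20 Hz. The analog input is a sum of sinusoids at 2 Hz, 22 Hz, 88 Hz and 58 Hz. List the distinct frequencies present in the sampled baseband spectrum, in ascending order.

fs/2 = 10 Hz.
2 Hz ≤ fs/2 = 10 Hz, passes unchanged.
22 Hz mod fs = 2 Hz.
2 Hz ≤ fs/2 = 10 Hz, appears at 2 Hz.
88 Hz mod fs = 8 Hz.
8 Hz ≤ fs/2 = 10 Hz, appears at 8 Hz.
58 Hz mod fs = 18 Hz.
18 Hz > fs/2 = 10 Hz, folds to fs − 18 Hz = 2 Hz.
Distinct values: {2 Hz, 8 Hz}.

2 Hz, 8 Hz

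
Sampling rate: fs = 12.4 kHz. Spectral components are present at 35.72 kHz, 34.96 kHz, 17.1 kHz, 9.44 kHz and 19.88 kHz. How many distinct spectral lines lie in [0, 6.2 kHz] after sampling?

fs/2 = 6.2 kHz.
35.72 kHz mod fs = 10.92 kHz.
10.92 kHz > fs/2 = 6.2 kHz, folds to fs − 10.92 kHz = 1.48 kHz.
34.96 kHz mod fs = 10.16 kHz.
10.16 kHz > fs/2 = 6.2 kHz, folds to fs − 10.16 kHz = 2.24 kHz.
17.1 kHz mod fs = 4.7 kHz.
4.7 kHz ≤ fs/2 = 6.2 kHz, appears at 4.7 kHz.
9.44 kHz > fs/2 = 6.2 kHz, folds to fs − 9.44 kHz = 2.96 kHz.
19.88 kHz mod fs = 7.48 kHz.
7.48 kHz > fs/2 = 6.2 kHz, folds to fs − 7.48 kHz = 4.92 kHz.
Distinct values: {1.48 kHz, 2.24 kHz, 2.96 kHz, 4.7 kHz, 4.92 kHz} → 5.

5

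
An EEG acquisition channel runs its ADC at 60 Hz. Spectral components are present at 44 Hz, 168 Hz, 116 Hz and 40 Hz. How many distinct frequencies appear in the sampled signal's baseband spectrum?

4

fs/2 = 30 Hz.
44 Hz > fs/2 = 30 Hz, folds to fs − 44 Hz = 16 Hz.
168 Hz mod fs = 48 Hz.
48 Hz > fs/2 = 30 Hz, folds to fs − 48 Hz = 12 Hz.
116 Hz mod fs = 56 Hz.
56 Hz > fs/2 = 30 Hz, folds to fs − 56 Hz = 4 Hz.
40 Hz > fs/2 = 30 Hz, folds to fs − 40 Hz = 20 Hz.
Distinct values: {4 Hz, 12 Hz, 16 Hz, 20 Hz} → 4.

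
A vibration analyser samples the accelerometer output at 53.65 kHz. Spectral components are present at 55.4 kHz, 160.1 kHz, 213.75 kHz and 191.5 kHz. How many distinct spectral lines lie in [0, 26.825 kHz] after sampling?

fs/2 = 26.825 kHz.
55.4 kHz mod fs = 1.75 kHz.
1.75 kHz ≤ fs/2 = 26.825 kHz, appears at 1.75 kHz.
160.1 kHz mod fs = 52.8 kHz.
52.8 kHz > fs/2 = 26.825 kHz, folds to fs − 52.8 kHz = 0.85 kHz.
213.75 kHz mod fs = 52.8 kHz.
52.8 kHz > fs/2 = 26.825 kHz, folds to fs − 52.8 kHz = 0.85 kHz.
191.5 kHz mod fs = 30.55 kHz.
30.55 kHz > fs/2 = 26.825 kHz, folds to fs − 30.55 kHz = 23.1 kHz.
Distinct values: {0.85 kHz, 1.75 kHz, 23.1 kHz} → 3.

3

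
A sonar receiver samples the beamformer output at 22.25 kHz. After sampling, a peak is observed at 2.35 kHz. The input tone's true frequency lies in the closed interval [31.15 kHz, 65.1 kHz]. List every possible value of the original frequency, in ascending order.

Frequencies that alias to 2.35 kHz are k·fs ± 2.35 kHz for integer k ≥ 0.
k=0: 2.35 kHz.
k=1: 19.9 kHz, 24.6 kHz.
k=2: 42.15 kHz, 46.85 kHz.
k=3: 64.4 kHz, 69.1 kHz.
k=4: 86.65 kHz, 91.35 kHz.
Within [31.15 kHz, 65.1 kHz]: 42.15 kHz, 46.85 kHz, 64.4 kHz.

42.15 kHz, 46.85 kHz, 64.4 kHz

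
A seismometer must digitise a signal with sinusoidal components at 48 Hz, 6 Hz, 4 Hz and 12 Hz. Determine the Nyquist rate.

Highest-frequency component: 48 Hz.
Nyquist rate = 2 × 48 Hz = 96 Hz.

96 Hz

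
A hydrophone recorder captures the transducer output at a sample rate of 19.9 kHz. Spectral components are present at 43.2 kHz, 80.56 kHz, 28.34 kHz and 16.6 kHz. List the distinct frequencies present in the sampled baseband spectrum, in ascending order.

fs/2 = 9.95 kHz.
43.2 kHz mod fs = 3.4 kHz.
3.4 kHz ≤ fs/2 = 9.95 kHz, appears at 3.4 kHz.
80.56 kHz mod fs = 0.96 kHz.
0.96 kHz ≤ fs/2 = 9.95 kHz, appears at 0.96 kHz.
28.34 kHz mod fs = 8.44 kHz.
8.44 kHz ≤ fs/2 = 9.95 kHz, appears at 8.44 kHz.
16.6 kHz > fs/2 = 9.95 kHz, folds to fs − 16.6 kHz = 3.3 kHz.
Distinct values: {0.96 kHz, 3.3 kHz, 3.4 kHz, 8.44 kHz}.

0.96 kHz, 3.3 kHz, 3.4 kHz, 8.44 kHz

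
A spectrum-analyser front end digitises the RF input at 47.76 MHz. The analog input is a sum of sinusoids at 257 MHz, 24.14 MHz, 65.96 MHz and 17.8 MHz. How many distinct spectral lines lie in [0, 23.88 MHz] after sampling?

3

fs/2 = 23.88 MHz.
257 MHz mod fs = 18.2 MHz.
18.2 MHz ≤ fs/2 = 23.88 MHz, appears at 18.2 MHz.
24.14 MHz > fs/2 = 23.88 MHz, folds to fs − 24.14 MHz = 23.62 MHz.
65.96 MHz mod fs = 18.2 MHz.
18.2 MHz ≤ fs/2 = 23.88 MHz, appears at 18.2 MHz.
17.8 MHz ≤ fs/2 = 23.88 MHz, passes unchanged.
Distinct values: {17.8 MHz, 18.2 MHz, 23.62 MHz} → 3.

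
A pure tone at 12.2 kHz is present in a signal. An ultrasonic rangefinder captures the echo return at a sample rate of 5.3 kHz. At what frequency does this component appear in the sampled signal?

1.6 kHz

12.2 kHz mod fs = 1.6 kHz.
1.6 kHz ≤ fs/2 = 2.65 kHz, appears at 1.6 kHz.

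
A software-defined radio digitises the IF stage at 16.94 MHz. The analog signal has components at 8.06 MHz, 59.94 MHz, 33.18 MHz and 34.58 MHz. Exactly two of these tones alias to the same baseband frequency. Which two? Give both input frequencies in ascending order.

33.18 MHz, 34.58 MHz

fs/2 = 8.47 MHz.
8.06 MHz ≤ fs/2 = 8.47 MHz, passes unchanged.
59.94 MHz mod fs = 9.12 MHz.
9.12 MHz > fs/2 = 8.47 MHz, folds to fs − 9.12 MHz = 7.82 MHz.
33.18 MHz mod fs = 16.24 MHz.
16.24 MHz > fs/2 = 8.47 MHz, folds to fs − 16.24 MHz = 0.7 MHz.
34.58 MHz mod fs = 0.7 MHz.
0.7 MHz ≤ fs/2 = 8.47 MHz, appears at 0.7 MHz.
33.18 MHz and 34.58 MHz both map to 0.7 MHz.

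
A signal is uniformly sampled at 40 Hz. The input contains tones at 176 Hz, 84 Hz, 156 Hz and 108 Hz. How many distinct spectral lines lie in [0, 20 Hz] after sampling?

3

fs/2 = 20 Hz.
176 Hz mod fs = 16 Hz.
16 Hz ≤ fs/2 = 20 Hz, appears at 16 Hz.
84 Hz mod fs = 4 Hz.
4 Hz ≤ fs/2 = 20 Hz, appears at 4 Hz.
156 Hz mod fs = 36 Hz.
36 Hz > fs/2 = 20 Hz, folds to fs − 36 Hz = 4 Hz.
108 Hz mod fs = 28 Hz.
28 Hz > fs/2 = 20 Hz, folds to fs − 28 Hz = 12 Hz.
Distinct values: {4 Hz, 12 Hz, 16 Hz} → 3.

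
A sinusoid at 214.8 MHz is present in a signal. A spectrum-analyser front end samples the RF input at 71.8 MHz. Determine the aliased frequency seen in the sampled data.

0.6 MHz

214.8 MHz mod fs = 71.2 MHz.
71.2 MHz > fs/2 = 35.9 MHz, folds to fs − 71.2 MHz = 0.6 MHz.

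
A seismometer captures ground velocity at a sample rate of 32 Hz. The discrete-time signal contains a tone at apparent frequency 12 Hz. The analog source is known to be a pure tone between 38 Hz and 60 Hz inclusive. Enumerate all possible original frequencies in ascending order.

44 Hz, 52 Hz

Frequencies that alias to 12 Hz are k·fs ± 12 Hz for integer k ≥ 0.
k=0: 12 Hz.
k=1: 20 Hz, 44 Hz.
k=2: 52 Hz, 76 Hz.
k=3: 84 Hz, 108 Hz.
Within [38 Hz, 60 Hz]: 44 Hz, 52 Hz.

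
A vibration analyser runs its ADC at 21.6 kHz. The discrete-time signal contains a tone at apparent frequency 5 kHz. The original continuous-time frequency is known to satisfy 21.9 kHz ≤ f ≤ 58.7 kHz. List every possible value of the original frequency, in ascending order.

Frequencies that alias to 5 kHz are k·fs ± 5 kHz for integer k ≥ 0.
k=0: 5 kHz.
k=1: 16.6 kHz, 26.6 kHz.
k=2: 38.2 kHz, 48.2 kHz.
k=3: 59.8 kHz, 69.8 kHz.
Within [21.9 kHz, 58.7 kHz]: 26.6 kHz, 38.2 kHz, 48.2 kHz.

26.6 kHz, 38.2 kHz, 48.2 kHz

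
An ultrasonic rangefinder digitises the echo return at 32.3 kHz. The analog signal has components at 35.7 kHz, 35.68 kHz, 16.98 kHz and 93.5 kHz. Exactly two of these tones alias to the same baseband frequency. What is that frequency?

3.4 kHz

fs/2 = 16.15 kHz.
35.7 kHz mod fs = 3.4 kHz.
3.4 kHz ≤ fs/2 = 16.15 kHz, appears at 3.4 kHz.
35.68 kHz mod fs = 3.38 kHz.
3.38 kHz ≤ fs/2 = 16.15 kHz, appears at 3.38 kHz.
16.98 kHz > fs/2 = 16.15 kHz, folds to fs − 16.98 kHz = 15.32 kHz.
93.5 kHz mod fs = 28.9 kHz.
28.9 kHz > fs/2 = 16.15 kHz, folds to fs − 28.9 kHz = 3.4 kHz.
35.7 kHz and 93.5 kHz both map to 3.4 kHz.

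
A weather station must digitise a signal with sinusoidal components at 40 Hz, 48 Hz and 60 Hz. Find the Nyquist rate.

Highest-frequency component: 60 Hz.
Nyquist rate = 2 × 60 Hz = 120 Hz.

120 Hz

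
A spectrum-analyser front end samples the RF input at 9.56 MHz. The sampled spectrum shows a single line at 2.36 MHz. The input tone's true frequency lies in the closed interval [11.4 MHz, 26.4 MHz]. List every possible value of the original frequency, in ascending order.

11.92 MHz, 16.76 MHz, 21.48 MHz, 26.32 MHz

Frequencies that alias to 2.36 MHz are k·fs ± 2.36 MHz for integer k ≥ 0.
k=0: 2.36 MHz.
k=1: 7.2 MHz, 11.92 MHz.
k=2: 16.76 MHz, 21.48 MHz.
k=3: 26.32 MHz, 31.04 MHz.
k=4: 35.88 MHz, 40.6 MHz.
Within [11.4 MHz, 26.4 MHz]: 11.92 MHz, 16.76 MHz, 21.48 MHz, 26.32 MHz.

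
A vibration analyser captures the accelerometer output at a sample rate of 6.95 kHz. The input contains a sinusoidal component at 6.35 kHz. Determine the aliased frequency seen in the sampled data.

6.35 kHz > fs/2 = 3.475 kHz, folds to fs − 6.35 kHz = 0.6 kHz.

0.6 kHz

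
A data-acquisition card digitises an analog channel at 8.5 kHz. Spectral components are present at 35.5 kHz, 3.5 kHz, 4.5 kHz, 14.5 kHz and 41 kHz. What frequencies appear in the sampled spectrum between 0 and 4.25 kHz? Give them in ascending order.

1.5 kHz, 2.5 kHz, 3.5 kHz, 4 kHz

fs/2 = 4.25 kHz.
35.5 kHz mod fs = 1.5 kHz.
1.5 kHz ≤ fs/2 = 4.25 kHz, appears at 1.5 kHz.
3.5 kHz ≤ fs/2 = 4.25 kHz, passes unchanged.
4.5 kHz > fs/2 = 4.25 kHz, folds to fs − 4.5 kHz = 4 kHz.
14.5 kHz mod fs = 6 kHz.
6 kHz > fs/2 = 4.25 kHz, folds to fs − 6 kHz = 2.5 kHz.
41 kHz mod fs = 7 kHz.
7 kHz > fs/2 = 4.25 kHz, folds to fs − 7 kHz = 1.5 kHz.
Distinct values: {1.5 kHz, 2.5 kHz, 3.5 kHz, 4 kHz}.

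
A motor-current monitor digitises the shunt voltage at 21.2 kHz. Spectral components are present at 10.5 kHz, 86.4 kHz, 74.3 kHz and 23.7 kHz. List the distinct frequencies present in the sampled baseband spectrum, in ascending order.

1.6 kHz, 2.5 kHz, 10.5 kHz

fs/2 = 10.6 kHz.
10.5 kHz ≤ fs/2 = 10.6 kHz, passes unchanged.
86.4 kHz mod fs = 1.6 kHz.
1.6 kHz ≤ fs/2 = 10.6 kHz, appears at 1.6 kHz.
74.3 kHz mod fs = 10.7 kHz.
10.7 kHz > fs/2 = 10.6 kHz, folds to fs − 10.7 kHz = 10.5 kHz.
23.7 kHz mod fs = 2.5 kHz.
2.5 kHz ≤ fs/2 = 10.6 kHz, appears at 2.5 kHz.
Distinct values: {1.6 kHz, 2.5 kHz, 10.5 kHz}.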